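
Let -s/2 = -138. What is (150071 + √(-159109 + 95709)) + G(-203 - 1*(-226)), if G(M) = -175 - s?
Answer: 149620 + 10*I*√634 ≈ 1.4962e+5 + 251.79*I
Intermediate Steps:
s = 276 (s = -2*(-138) = 276)
G(M) = -451 (G(M) = -175 - 1*276 = -175 - 276 = -451)
(150071 + √(-159109 + 95709)) + G(-203 - 1*(-226)) = (150071 + √(-159109 + 95709)) - 451 = (150071 + √(-63400)) - 451 = (150071 + 10*I*√634) - 451 = 149620 + 10*I*√634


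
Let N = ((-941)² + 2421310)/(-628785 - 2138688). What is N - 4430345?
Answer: -12260863474976/2767473 ≈ -4.4303e+6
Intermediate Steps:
N = -3306791/2767473 (N = (885481 + 2421310)/(-2767473) = 3306791*(-1/2767473) = -3306791/2767473 ≈ -1.1949)
N - 4430345 = -3306791/2767473 - 4430345 = -12260863474976/2767473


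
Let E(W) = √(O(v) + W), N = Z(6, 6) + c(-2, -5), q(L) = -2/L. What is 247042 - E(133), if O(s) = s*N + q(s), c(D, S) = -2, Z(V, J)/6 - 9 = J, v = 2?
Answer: 247042 - 2*√77 ≈ 2.4702e+5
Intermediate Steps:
Z(V, J) = 54 + 6*J
N = 88 (N = (54 + 6*6) - 2 = (54 + 36) - 2 = 90 - 2 = 88)
O(s) = -2/s + 88*s (O(s) = s*88 - 2/s = 88*s - 2/s = -2/s + 88*s)
E(W) = √(175 + W) (E(W) = √((-2/2 + 88*2) + W) = √((-2*½ + 176) + W) = √((-1 + 176) + W) = √(175 + W))
247042 - E(133) = 247042 - √(175 + 133) = 247042 - √308 = 247042 - 2*√77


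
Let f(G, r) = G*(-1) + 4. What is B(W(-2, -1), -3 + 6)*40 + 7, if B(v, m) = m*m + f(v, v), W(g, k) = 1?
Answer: 487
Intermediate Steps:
f(G, r) = 4 - G (f(G, r) = -G + 4 = 4 - G)
B(v, m) = 4 + m**2 - v (B(v, m) = m*m + (4 - v) = m**2 + (4 - v) = 4 + m**2 - v)
B(W(-2, -1), -3 + 6)*40 + 7 = (4 + (-3 + 6)**2 - 1*1)*40 + 7 = (4 + 3**2 - 1)*40 + 7 = (4 + 9 - 1)*40 + 7 = 12*40 + 7 = 480 + 7 = 487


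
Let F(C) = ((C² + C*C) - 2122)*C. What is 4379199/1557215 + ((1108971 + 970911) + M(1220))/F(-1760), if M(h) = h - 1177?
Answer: 867804182588179/308606526648640 ≈ 2.8120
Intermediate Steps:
M(h) = -1177 + h
F(C) = C*(-2122 + 2*C²) (F(C) = ((C² + C²) - 2122)*C = (2*C² - 2122)*C = (-2122 + 2*C²)*C = C*(-2122 + 2*C²))
4379199/1557215 + ((1108971 + 970911) + M(1220))/F(-1760) = 4379199/1557215 + ((1108971 + 970911) + (-1177 + 1220))/((2*(-1760)*(-1061 + (-1760)²))) = 4379199*(1/1557215) + (2079882 + 43)/((2*(-1760)*(-1061 + 3097600))) = 398109/141565 + 2079925/((2*(-1760)*3096539)) = 398109/141565 + 2079925/(-10899817280) = 398109/141565 + 2079925*(-1/10899817280) = 398109/141565 - 415985/2179963456 = 867804182588179/308606526648640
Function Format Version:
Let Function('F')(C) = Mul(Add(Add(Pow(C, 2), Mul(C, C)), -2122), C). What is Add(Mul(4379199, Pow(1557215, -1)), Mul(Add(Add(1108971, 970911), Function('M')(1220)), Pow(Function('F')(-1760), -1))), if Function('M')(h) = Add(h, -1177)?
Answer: Rational(867804182588179, 308606526648640) ≈ 2.8120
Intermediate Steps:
Function('M')(h) = Add(-1177, h)
Function('F')(C) = Mul(C, Add(-2122, Mul(2, Pow(C, 2)))) (Function('F')(C) = Mul(Add(Add(Pow(C, 2), Pow(C, 2)), -2122), C) = Mul(Add(Mul(2, Pow(C, 2)), -2122), C) = Mul(Add(-2122, Mul(2, Pow(C, 2))), C) = Mul(C, Add(-2122, Mul(2, Pow(C, 2)))))
Add(Mul(4379199, Pow(1557215, -1)), Mul(Add(Add(1108971, 970911), Function('M')(1220)), Pow(Function('F')(-1760), -1))) = Add(Mul(4379199, Pow(1557215, -1)), Mul(Add(Add(1108971, 970911), Add(-1177, 1220)), Pow(Mul(2, -1760, Add(-1061, Pow(-1760, 2))), -1))) = Add(Mul(4379199, Rational(1, 1557215)), Mul(Add(2079882, 43), Pow(Mul(2, -1760, Add(-1061, 3097600)), -1))) = Add(Rational(398109, 141565), Mul(2079925, Pow(Mul(2, -1760, 3096539), -1))) = Add(Rational(398109, 141565), Mul(2079925, Pow(-10899817280, -1))) = Add(Rational(398109, 141565), Mul(2079925, Rational(-1, 10899817280))) = Add(Rational(398109, 141565), Rational(-415985, 2179963456)) = Rational(867804182588179, 308606526648640)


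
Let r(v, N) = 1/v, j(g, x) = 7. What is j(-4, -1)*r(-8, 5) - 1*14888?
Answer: -119111/8 ≈ -14889.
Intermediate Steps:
j(-4, -1)*r(-8, 5) - 1*14888 = 7/(-8) - 1*14888 = 7*(-⅛) - 14888 = -7/8 - 14888 = -119111/8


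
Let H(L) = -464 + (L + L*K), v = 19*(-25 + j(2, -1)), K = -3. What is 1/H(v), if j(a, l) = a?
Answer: 1/410 ≈ 0.0024390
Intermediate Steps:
v = -437 (v = 19*(-25 + 2) = 19*(-23) = -437)
H(L) = -464 - 2*L (H(L) = -464 + (L + L*(-3)) = -464 + (L - 3*L) = -464 - 2*L)
1/H(v) = 1/(-464 - 2*(-437)) = 1/(-464 + 874) = 1/410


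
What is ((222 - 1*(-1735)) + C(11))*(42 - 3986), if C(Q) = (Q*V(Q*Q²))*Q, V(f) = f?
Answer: -642903552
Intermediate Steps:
C(Q) = Q⁵ (C(Q) = (Q*(Q*Q²))*Q = (Q*Q³)*Q = Q⁴*Q = Q⁵)
((222 - 1*(-1735)) + C(11))*(42 - 3986) = ((222 - 1*(-1735)) + 11⁵)*(42 - 3986) = ((222 + 1735) + 161051)*(-3944) = (1957 + 161051)*(-3944) = 163008*(-3944) = -642903552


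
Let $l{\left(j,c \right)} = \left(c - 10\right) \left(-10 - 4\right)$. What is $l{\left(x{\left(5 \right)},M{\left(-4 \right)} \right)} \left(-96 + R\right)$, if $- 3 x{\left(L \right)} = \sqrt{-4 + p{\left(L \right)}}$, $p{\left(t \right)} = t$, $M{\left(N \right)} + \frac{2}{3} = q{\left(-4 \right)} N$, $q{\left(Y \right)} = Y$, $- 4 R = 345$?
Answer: $13608$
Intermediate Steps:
$R = - \frac{345}{4}$ ($R = \left(- \frac{1}{4}\right) 345 = - \frac{345}{4} \approx -86.25$)
$M{\left(N \right)} = - \frac{2}{3} - 4 N$
$x{\left(L \right)} = - \frac{\sqrt{-4 + L}}{3}$
$l{\left(j,c \right)} = 140 - 14 c$ ($l{\left(j,c \right)} = \left(-10 + c\right) \left(-14\right) = 140 - 14 c$)
$l{\left(x{\left(5 \right)},M{\left(-4 \right)} \right)} \left(-96 + R\right) = \left(140 - 14 \left(- \frac{2}{3} - -16\right)\right) \left(-96 - \frac{345}{4}\right) = \left(140 - 14 \left(- \frac{2}{3} + 16\right)\right) \left(- \frac{729}{4}\right) = \left(140 - \frac{644}{3}\right) \left(- \frac{729}{4}\right) = \left(- \frac{224}{3}\right) \left(- \frac{729}{4}\right) = 13608$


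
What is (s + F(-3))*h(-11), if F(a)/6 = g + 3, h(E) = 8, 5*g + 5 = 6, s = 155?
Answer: 6968/5 ≈ 1393.6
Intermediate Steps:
g = ⅕ (g = -1 + (⅕)*6 = -1 + 6/5 = ⅕ ≈ 0.20000)
F(a) = 96/5 (F(a) = 6*(⅕ + 3) = 6*(16/5) = 96/5)
(s + F(-3))*h(-11) = (155 + 96/5)*8 = (871/5)*8 = 6968/5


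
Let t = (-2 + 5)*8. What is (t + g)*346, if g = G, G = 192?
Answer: 74736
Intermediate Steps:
g = 192
t = 24 (t = 3*8 = 24)
(t + g)*346 = (24 + 192)*346 = 216*346 = 74736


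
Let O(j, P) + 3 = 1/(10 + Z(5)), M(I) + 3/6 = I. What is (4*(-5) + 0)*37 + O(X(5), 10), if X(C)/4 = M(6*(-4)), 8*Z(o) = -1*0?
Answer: -7429/10 ≈ -742.90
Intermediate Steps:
M(I) = -½ + I
Z(o) = 0 (Z(o) = (-1*0)/8 = (⅛)*0 = 0)
X(C) = -98 (X(C) = 4*(-½ + 6*(-4)) = 4*(-½ - 24) = 4*(-49/2) = -98)
O(j, P) = -29/10 (O(j, P) = -3 + 1/(10 + 0) = -3 + 1/10 = -3 + ⅒ = -29/10)
(4*(-5) + 0)*37 + O(X(5), 10) = (4*(-5) + 0)*37 - 29/10 = (-20 + 0)*37 - 29/10 = -20*37 - 29/10 = -740 - 29/10 = -7429/10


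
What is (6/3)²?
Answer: 4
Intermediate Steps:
(6/3)² = (6*(⅓))² = 2² = 4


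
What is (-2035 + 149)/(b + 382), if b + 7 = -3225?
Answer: 943/1425 ≈ 0.66175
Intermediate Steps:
b = -3232 (b = -7 - 3225 = -3232)
(-2035 + 149)/(b + 382) = (-2035 + 149)/(-3232 + 382) = -1886/(-2850) = -1886*(-1/2850) = 943/1425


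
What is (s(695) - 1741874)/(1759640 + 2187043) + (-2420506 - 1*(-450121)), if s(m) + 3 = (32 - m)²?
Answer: -7776486285263/3946683 ≈ -1.9704e+6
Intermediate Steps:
s(m) = -3 + (32 - m)²
(s(695) - 1741874)/(1759640 + 2187043) + (-2420506 - 1*(-450121)) = ((-3 + (-32 + 695)²) - 1741874)/(1759640 + 2187043) + (-2420506 - 1*(-450121)) = ((-3 + 663²) - 1741874)/3946683 + (-2420506 + 450121) = ((-3 + 439569) - 1741874)*(1/3946683) - 1970385 = (439566 - 1741874)*(1/3946683) - 1970385 = -1302308*1/3946683 - 1970385 = -1302308/3946683 - 1970385 = -7776486285263/3946683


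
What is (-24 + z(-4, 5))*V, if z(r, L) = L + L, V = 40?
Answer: -560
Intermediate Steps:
z(r, L) = 2*L
(-24 + z(-4, 5))*V = (-24 + 2*5)*40 = (-24 + 10)*40 = -14*40 = -560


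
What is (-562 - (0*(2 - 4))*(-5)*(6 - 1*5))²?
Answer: 315844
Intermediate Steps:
(-562 - (0*(2 - 4))*(-5)*(6 - 1*5))² = (-562 - (0*(-2))*(-5)*(6 - 5))² = (-562 - 0*(-5))² = (-562 - 0)² = (-562 - 1*0)² = (-562 + 0)² = (-562)² = 315844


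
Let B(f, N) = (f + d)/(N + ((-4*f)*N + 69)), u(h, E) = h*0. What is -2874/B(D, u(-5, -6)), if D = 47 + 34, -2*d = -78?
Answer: -33051/20 ≈ -1652.6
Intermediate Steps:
d = 39 (d = -1/2*(-78) = 39)
D = 81
u(h, E) = 0
B(f, N) = (39 + f)/(69 + N - 4*N*f) (B(f, N) = (f + 39)/(N + ((-4*f)*N + 69)) = (39 + f)/(N + (-4*N*f + 69)) = (39 + f)/(N + (69 - 4*N*f)) = (39 + f)/(69 + N - 4*N*f))
-2874/B(D, u(-5, -6)) = -2874*(69 + 0 - 4*0*81)/(39 + 81) = -2874/(120/(69 + 0 + 0)) = -2874/(120/69) = -2874/((1/69)*120) = -2874/40/23 = -2874*23/40 = -33051/20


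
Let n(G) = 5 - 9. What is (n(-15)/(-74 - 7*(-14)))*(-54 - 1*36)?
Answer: 15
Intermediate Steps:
n(G) = -4
(n(-15)/(-74 - 7*(-14)))*(-54 - 1*36) = (-4/(-74 - 7*(-14)))*(-54 - 1*36) = (-4/(-74 - 1*(-98)))*(-54 - 36) = -4/(-74 + 98)*(-90) = -4/24*(-90) = -4*1/24*(-90) = -⅙*(-90) = 15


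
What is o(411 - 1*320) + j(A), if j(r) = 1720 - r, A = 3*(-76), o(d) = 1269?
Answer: 3217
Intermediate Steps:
A = -228
o(411 - 1*320) + j(A) = 1269 + (1720 - 1*(-228)) = 1269 + (1720 + 228) = 1269 + 1948 = 3217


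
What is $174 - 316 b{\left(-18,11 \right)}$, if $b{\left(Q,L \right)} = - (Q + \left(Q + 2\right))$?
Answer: $-10570$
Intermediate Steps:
$b{\left(Q,L \right)} = -2 - 2 Q$ ($b{\left(Q,L \right)} = - (Q + \left(2 + Q\right)) = - (2 + 2 Q) = -2 - 2 Q$)
$174 - 316 b{\left(-18,11 \right)} = 174 - 316 \left(-2 - -36\right) = 174 - 316 \left(-2 + 36\right) = 174 - 10744 = -10570$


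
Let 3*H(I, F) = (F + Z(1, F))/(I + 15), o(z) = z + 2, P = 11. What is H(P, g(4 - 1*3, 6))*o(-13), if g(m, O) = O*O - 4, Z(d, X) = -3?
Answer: -319/78 ≈ -4.0897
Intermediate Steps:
g(m, O) = -4 + O² (g(m, O) = O² - 4 = -4 + O²)
o(z) = 2 + z
H(I, F) = (-3 + F)/(3*(15 + I)) (H(I, F) = ((F - 3)/(I + 15))/3 = ((-3 + F)/(15 + I))/3 = (-3 + F)/(3*(15 + I)))
H(P, g(4 - 1*3, 6))*o(-13) = ((-3 + (-4 + 6²))/(3*(15 + 11)))*(2 - 13) = ((⅓)*(-3 + (-4 + 36))/26)*(-11) = ((⅓)*(1/26)*(-3 + 32))*(-11) = ((⅓)*(1/26)*29)*(-11) = (29/78)*(-11) = -319/78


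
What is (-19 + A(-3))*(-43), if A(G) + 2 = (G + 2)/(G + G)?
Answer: 5375/6 ≈ 895.83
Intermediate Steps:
A(G) = -2 + (2 + G)/(2*G) (A(G) = -2 + (G + 2)/(G + G) = -2 + (2 + G)/((2*G)) = -2 + (2 + G)*(1/(2*G)) = -2 + (2 + G)/(2*G))
(-19 + A(-3))*(-43) = (-19 + (-3/2 + 1/(-3)))*(-43) = (-19 + (-3/2 - ⅓))*(-43) = (-19 - 11/6)*(-43) = -125/6*(-43) = 5375/6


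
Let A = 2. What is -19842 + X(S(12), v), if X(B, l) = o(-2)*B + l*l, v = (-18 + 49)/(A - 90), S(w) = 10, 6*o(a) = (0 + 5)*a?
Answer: -461353661/23232 ≈ -19859.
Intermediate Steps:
o(a) = 5*a/6 (o(a) = ((0 + 5)*a)/6 = (5*a)/6 = 5*a/6)
v = -31/88 (v = (-18 + 49)/(2 - 90) = 31/(-88) = 31*(-1/88) = -31/88 ≈ -0.35227)
X(B, l) = l² - 5*B/3 (X(B, l) = ((⅚)*(-2))*B + l*l = -5*B/3 + l² = l² - 5*B/3)
-19842 + X(S(12), v) = -19842 + ((-31/88)² - 5/3*10) = -19842 + (961/7744 - 50/3) = -19842 - 384317/23232 = -461353661/23232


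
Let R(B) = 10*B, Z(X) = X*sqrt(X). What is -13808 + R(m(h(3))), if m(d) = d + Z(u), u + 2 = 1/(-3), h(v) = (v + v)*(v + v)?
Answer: -13448 - 70*I*sqrt(21)/9 ≈ -13448.0 - 35.642*I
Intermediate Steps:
h(v) = 4*v**2 (h(v) = (2*v)*(2*v) = 4*v**2)
u = -7/3 (u = -2 + 1/(-3) = -2 - 1/3 = -7/3 ≈ -2.3333)
Z(X) = X**(3/2)
m(d) = d - 7*I*sqrt(21)/9 (m(d) = d + (-7/3)**(3/2) = d - 7*I*sqrt(21)/9)
-13808 + R(m(h(3))) = -13808 + 10*(4*3**2 - 7*I*sqrt(21)/9) = -13808 + 10*(4*9 - 7*I*sqrt(21)/9) = -13808 + 10*(36 - 7*I*sqrt(21)/9) = -13808 + (360 - 70*I*sqrt(21)/9) = -13448 - 70*I*sqrt(21)/9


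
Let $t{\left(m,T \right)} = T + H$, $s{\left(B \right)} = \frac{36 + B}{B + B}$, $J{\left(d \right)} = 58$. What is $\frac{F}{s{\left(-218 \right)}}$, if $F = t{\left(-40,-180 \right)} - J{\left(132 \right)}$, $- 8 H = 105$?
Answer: $- \frac{31283}{52} \approx -601.6$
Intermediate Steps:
$H = - \frac{105}{8}$ ($H = \left(- \frac{1}{8}\right) 105 = - \frac{105}{8} \approx -13.125$)
$s{\left(B \right)} = \frac{36 + B}{2 B}$
$t{\left(m,T \right)} = - \frac{105}{8} + T$ ($t{\left(m,T \right)} = T - \frac{105}{8} = - \frac{105}{8} + T$)
$F = - \frac{2009}{8}$ ($F = \left(- \frac{105}{8} - 180\right) - 58 = - \frac{1545}{8} - 58 = - \frac{2009}{8} \approx -251.13$)
$\frac{F}{s{\left(-218 \right)}} = - \frac{2009}{8 \frac{36 - 218}{2 \left(-218\right)}} = - \frac{2009}{8 \cdot \frac{1}{2} \left(- \frac{1}{218}\right) \left(-182\right)} = - \frac{2009}{8 \cdot \frac{91}{218}} = \left(- \frac{2009}{8}\right) \frac{218}{91} = - \frac{31283}{52}$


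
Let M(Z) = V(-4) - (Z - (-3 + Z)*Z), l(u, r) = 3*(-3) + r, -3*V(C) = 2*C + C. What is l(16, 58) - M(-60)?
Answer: -3795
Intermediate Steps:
V(C) = -C (V(C) = -(2*C + C)/3 = -C)
l(u, r) = -9 + r
M(Z) = 4 - Z + Z*(-3 + Z) (M(Z) = -1*(-4) - (Z - (-3 + Z)*Z) = 4 - (Z - Z*(-3 + Z)) = 4 + (-Z + Z*(-3 + Z)) = 4 - Z + Z*(-3 + Z))
l(16, 58) - M(-60) = (-9 + 58) - (4 + (-60)² - 4*(-60)) = 49 - (4 + 3600 + 240) = 49 - 1*3844 = 49 - 3844 = -3795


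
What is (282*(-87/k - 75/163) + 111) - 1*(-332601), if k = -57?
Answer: 1031340228/3097 ≈ 3.3301e+5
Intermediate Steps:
(282*(-87/k - 75/163) + 111) - 1*(-332601) = (282*(-87/(-57) - 75/163) + 111) - 1*(-332601) = (282*(-87*(-1/57) - 75*1/163) + 111) + 332601 = (282*(29/19 - 75/163) + 111) + 332601 = (282*(3302/3097) + 111) + 332601 = (931164/3097 + 111) + 332601 = 1274931/3097 + 332601 = 1031340228/3097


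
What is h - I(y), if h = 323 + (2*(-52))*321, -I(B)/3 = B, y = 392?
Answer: -31885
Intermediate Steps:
I(B) = -3*B
h = -33061 (h = 323 - 104*321 = 323 - 33384 = -33061)
h - I(y) = -33061 - (-3)*392 = -33061 - 1*(-1176) = -33061 + 1176 = -31885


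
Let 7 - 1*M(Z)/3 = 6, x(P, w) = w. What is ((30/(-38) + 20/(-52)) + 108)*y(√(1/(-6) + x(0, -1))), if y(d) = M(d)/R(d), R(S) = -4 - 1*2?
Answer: -13193/247 ≈ -53.413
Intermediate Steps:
R(S) = -6 (R(S) = -4 - 2 = -6)
M(Z) = 3 (M(Z) = 21 - 3*6 = 21 - 18 = 3)
y(d) = -½ (y(d) = 3/(-6) = 3*(-⅙) = -½)
((30/(-38) + 20/(-52)) + 108)*y(√(1/(-6) + x(0, -1))) = ((30/(-38) + 20/(-52)) + 108)*(-½) = ((30*(-1/38) + 20*(-1/52)) + 108)*(-½) = ((-15/19 - 5/13) + 108)*(-½) = (-290/247 + 108)*(-½) = (26386/247)*(-½) = -13193/247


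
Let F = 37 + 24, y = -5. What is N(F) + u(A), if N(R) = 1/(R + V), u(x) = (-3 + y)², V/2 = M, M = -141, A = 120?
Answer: 14143/221 ≈ 63.995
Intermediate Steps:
V = -282 (V = 2*(-141) = -282)
F = 61
u(x) = 64 (u(x) = (-3 - 5)² = (-8)² = 64)
N(R) = 1/(-282 + R) (N(R) = 1/(R - 282) = 1/(-282 + R))
N(F) + u(A) = 1/(-282 + 61) + 64 = 1/(-221) + 64 = -1/221 + 64 = 14143/221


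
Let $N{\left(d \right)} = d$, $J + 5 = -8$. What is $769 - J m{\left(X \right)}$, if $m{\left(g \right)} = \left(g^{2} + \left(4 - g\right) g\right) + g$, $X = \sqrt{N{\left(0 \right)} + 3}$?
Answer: $769 + 65 \sqrt{3} \approx 881.58$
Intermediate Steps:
$J = -13$ ($J = -5 - 8 = -13$)
$X = \sqrt{3}$ ($X = \sqrt{0 + 3} = \sqrt{3} \approx 1.732$)
$m{\left(g \right)} = g + g^{2} + g \left(4 - g\right)$ ($m{\left(g \right)} = \left(g^{2} + g \left(4 - g\right)\right) + g = g + g^{2} + g \left(4 - g\right)$)
$769 - J m{\left(X \right)} = 769 - - 13 \cdot 5 \sqrt{3} = 769 - - 65 \sqrt{3} = 769 + 65 \sqrt{3}$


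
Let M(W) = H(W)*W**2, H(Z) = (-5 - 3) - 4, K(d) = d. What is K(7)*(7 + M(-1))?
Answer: -35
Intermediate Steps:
H(Z) = -12 (H(Z) = -8 - 4 = -12)
M(W) = -12*W**2
K(7)*(7 + M(-1)) = 7*(7 - 12*(-1)**2) = 7*(7 - 12*1) = 7*(7 - 12) = 7*(-5) = -35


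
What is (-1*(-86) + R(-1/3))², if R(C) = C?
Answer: 66049/9 ≈ 7338.8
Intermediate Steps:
(-1*(-86) + R(-1/3))² = (-1*(-86) - 1/3)² = (86 - 1*⅓)² = (86 - ⅓)² = (257/3)² = 66049/9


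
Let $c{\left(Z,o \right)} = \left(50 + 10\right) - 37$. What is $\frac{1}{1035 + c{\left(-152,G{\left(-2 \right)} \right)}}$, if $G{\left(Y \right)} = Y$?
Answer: $\frac{1}{1058} \approx 0.00094518$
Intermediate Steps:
$c{\left(Z,o \right)} = 23$ ($c{\left(Z,o \right)} = 60 - 37 = 23$)
$\frac{1}{1035 + c{\left(-152,G{\left(-2 \right)} \right)}} = \frac{1}{1035 + 23} = \frac{1}{1058}$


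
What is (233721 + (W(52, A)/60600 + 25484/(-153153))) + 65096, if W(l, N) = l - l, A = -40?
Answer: 45764694517/153153 ≈ 2.9882e+5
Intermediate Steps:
W(l, N) = 0
(233721 + (W(52, A)/60600 + 25484/(-153153))) + 65096 = (233721 + (0/60600 + 25484/(-153153))) + 65096 = (233721 + (0*(1/60600) + 25484*(-1/153153))) + 65096 = (233721 + (0 - 25484/153153)) + 65096 = (233721 - 25484/153153) + 65096 = 35795046829/153153 + 65096 = 45764694517/153153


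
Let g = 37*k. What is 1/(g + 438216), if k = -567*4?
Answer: 1/354300 ≈ 2.8225e-6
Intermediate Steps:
k = -2268
g = -83916 (g = 37*(-2268) = -83916)
1/(g + 438216) = 1/(-83916 + 438216) = 1/354300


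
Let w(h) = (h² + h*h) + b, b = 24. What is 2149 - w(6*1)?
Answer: 2053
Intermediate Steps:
w(h) = 24 + 2*h² (w(h) = (h² + h*h) + 24 = (h² + h²) + 24 = 2*h² + 24 = 24 + 2*h²)
2149 - w(6*1) = 2149 - (24 + 2*(6*1)²) = 2149 - (24 + 2*6²) = 2149 - (24 + 2*36) = 2149 - (24 + 72) = 2149 - 1*96 = 2149 - 96 = 2053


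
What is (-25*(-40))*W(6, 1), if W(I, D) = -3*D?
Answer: -3000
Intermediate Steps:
(-25*(-40))*W(6, 1) = (-25*(-40))*(-3*1) = 1000*(-3) = -3000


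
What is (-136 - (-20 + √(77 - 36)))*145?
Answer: -16820 - 145*√41 ≈ -17748.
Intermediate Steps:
(-136 - (-20 + √(77 - 36)))*145 = (-136 - (-20 + √41))*145 = (-136 + (20 - √41))*145 = (-116 - √41)*145 = -16820 - 145*√41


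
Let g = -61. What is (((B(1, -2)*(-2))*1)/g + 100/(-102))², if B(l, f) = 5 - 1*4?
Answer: 8690704/9678321 ≈ 0.89796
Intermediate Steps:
B(l, f) = 1 (B(l, f) = 5 - 4 = 1)
(((B(1, -2)*(-2))*1)/g + 100/(-102))² = (((1*(-2))*1)/(-61) + 100/(-102))² = (-2*1*(-1/61) + 100*(-1/102))² = (-2*(-1/61) - 50/51)² = (2/61 - 50/51)² = (-2948/3111)² = 8690704/9678321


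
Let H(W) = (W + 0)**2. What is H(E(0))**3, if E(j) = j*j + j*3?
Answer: 0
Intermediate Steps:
E(j) = j**2 + 3*j
H(W) = W**2
H(E(0))**3 = ((0*(3 + 0))**2)**3 = ((0*3)**2)**3 = (0**2)**3 = 0**3 = 0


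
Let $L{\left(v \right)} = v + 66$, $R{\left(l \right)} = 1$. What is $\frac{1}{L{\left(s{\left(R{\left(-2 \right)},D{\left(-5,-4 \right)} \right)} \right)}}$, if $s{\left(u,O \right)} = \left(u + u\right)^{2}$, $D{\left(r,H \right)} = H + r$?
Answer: $\frac{1}{70} \approx 0.014286$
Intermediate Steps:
$s{\left(u,O \right)} = 4 u^{2}$ ($s{\left(u,O \right)} = \left(2 u\right)^{2} = 4 u^{2}$)
$L{\left(v \right)} = 66 + v$
$\frac{1}{L{\left(s{\left(R{\left(-2 \right)},D{\left(-5,-4 \right)} \right)} \right)}} = \frac{1}{66 + 4 \cdot 1^{2}} = \frac{1}{66 + 4 \cdot 1} = \frac{1}{66 + 4} = \frac{1}{70}$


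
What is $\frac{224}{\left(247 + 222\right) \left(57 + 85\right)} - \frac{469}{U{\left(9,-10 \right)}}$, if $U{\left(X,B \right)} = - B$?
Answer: $- \frac{2230873}{47570} \approx -46.897$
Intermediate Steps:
$\frac{224}{\left(247 + 222\right) \left(57 + 85\right)} - \frac{469}{U{\left(9,-10 \right)}} = \frac{224}{\left(247 + 222\right) \left(57 + 85\right)} - \frac{469}{\left(-1\right) \left(-10\right)} = \frac{224}{469 \cdot 142} - \frac{469}{10} = \frac{224}{66598} - \frac{469}{10} = 224 \cdot \frac{1}{66598} - \frac{469}{10} = \frac{16}{4757} - \frac{469}{10} = - \frac{2230873}{47570}$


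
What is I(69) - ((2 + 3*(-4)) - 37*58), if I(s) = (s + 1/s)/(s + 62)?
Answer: 19492846/9039 ≈ 2156.5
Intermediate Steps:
I(s) = (s + 1/s)/(62 + s)
I(69) - ((2 + 3*(-4)) - 37*58) = (1 + 69**2)/(69*(62 + 69)) - ((2 + 3*(-4)) - 37*58) = (1/69)*(1 + 4761)/131 - ((2 - 12) - 2146) = (1/69)*(1/131)*4762 - (-10 - 2146) = 4762/9039 - 1*(-2156) = 4762/9039 + 2156 = 19492846/9039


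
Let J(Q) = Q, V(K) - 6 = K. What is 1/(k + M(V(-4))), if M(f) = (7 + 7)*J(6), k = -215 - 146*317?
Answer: -1/46413 ≈ -2.1546e-5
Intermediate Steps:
V(K) = 6 + K
k = -46497 (k = -215 - 46282 = -46497)
M(f) = 84 (M(f) = (7 + 7)*6 = 14*6 = 84)
1/(k + M(V(-4))) = 1/(-46497 + 84) = 1/(-46413) = -1/46413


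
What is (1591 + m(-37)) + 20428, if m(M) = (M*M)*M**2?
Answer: 1896180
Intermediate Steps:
m(M) = M**4 (m(M) = M**2*M**2 = M**4)
(1591 + m(-37)) + 20428 = (1591 + (-37)**4) + 20428 = (1591 + 1874161) + 20428 = 1875752 + 20428 = 1896180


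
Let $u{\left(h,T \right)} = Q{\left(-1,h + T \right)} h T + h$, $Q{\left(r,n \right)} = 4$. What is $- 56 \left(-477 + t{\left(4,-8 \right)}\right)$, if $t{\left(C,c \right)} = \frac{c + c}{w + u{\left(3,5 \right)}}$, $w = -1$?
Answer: $\frac{828520}{31} \approx 26726.0$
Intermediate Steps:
$u{\left(h,T \right)} = h + 4 T h$ ($u{\left(h,T \right)} = 4 h T + h = 4 T h + h = h + 4 T h$)
$t{\left(C,c \right)} = \frac{c}{31}$ ($t{\left(C,c \right)} = \frac{c + c}{-1 + 3 \left(1 + 4 \cdot 5\right)} = \frac{2 c}{-1 + 3 \left(1 + 20\right)} = \frac{2 c}{-1 + 3 \cdot 21} = \frac{2 c}{-1 + 63} = \frac{2 c}{62} = 2 c \frac{1}{62} = \frac{c}{31}$)
$- 56 \left(-477 + t{\left(4,-8 \right)}\right) = - 56 \left(-477 + \frac{1}{31} \left(-8\right)\right) = - 56 \left(-477 - \frac{8}{31}\right) = \left(-56\right) \left(- \frac{14795}{31}\right) = \frac{828520}{31}$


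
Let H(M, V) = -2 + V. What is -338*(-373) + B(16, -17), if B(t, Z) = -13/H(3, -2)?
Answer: 504309/4 ≈ 1.2608e+5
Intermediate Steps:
B(t, Z) = 13/4 (B(t, Z) = -13/(-2 - 2) = -13/(-4) = -13*(-¼) = 13/4)
-338*(-373) + B(16, -17) = -338*(-373) + 13/4 = 126074 + 13/4 = 504309/4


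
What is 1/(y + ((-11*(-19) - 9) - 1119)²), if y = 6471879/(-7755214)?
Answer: 7755214/6549744819175 ≈ 1.1840e-6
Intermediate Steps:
y = -6471879/7755214 (y = 6471879*(-1/7755214) = -6471879/7755214 ≈ -0.83452)
1/(y + ((-11*(-19) - 9) - 1119)²) = 1/(-6471879/7755214 + ((-11*(-19) - 9) - 1119)²) = 1/(-6471879/7755214 + ((209 - 9) - 1119)²) = 1/(-6471879/7755214 + (200 - 1119)²) = 1/(-6471879/7755214 + (-919)²) = 1/(-6471879/7755214 + 844561) = 1/(6549744819175/7755214) = 7755214/6549744819175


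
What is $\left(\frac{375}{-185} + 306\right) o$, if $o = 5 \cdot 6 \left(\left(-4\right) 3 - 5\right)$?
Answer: $- \frac{5735970}{37} \approx -1.5503 \cdot 10^{5}$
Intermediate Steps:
$o = -510$ ($o = 5 \cdot 6 \left(-12 - 5\right) = 5 \cdot 6 \left(-17\right) = 5 \left(-102\right) = -510$)
$\left(\frac{375}{-185} + 306\right) o = \left(\frac{375}{-185} + 306\right) \left(-510\right) = \left(375 \left(- \frac{1}{185}\right) + 306\right) \left(-510\right) = \left(- \frac{75}{37} + 306\right) \left(-510\right) = \frac{11247}{37} \left(-510\right) = - \frac{5735970}{37}$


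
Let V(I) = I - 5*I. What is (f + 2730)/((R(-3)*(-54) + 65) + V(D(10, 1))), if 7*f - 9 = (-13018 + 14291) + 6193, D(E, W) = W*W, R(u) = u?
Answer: 26585/1561 ≈ 17.031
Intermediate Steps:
D(E, W) = W**2
V(I) = -4*I
f = 7475/7 (f = 9/7 + ((-13018 + 14291) + 6193)/7 = 9/7 + (1273 + 6193)/7 = 9/7 + (1/7)*7466 = 9/7 + 7466/7 = 7475/7 ≈ 1067.9)
(f + 2730)/((R(-3)*(-54) + 65) + V(D(10, 1))) = (7475/7 + 2730)/((-3*(-54) + 65) - 4*1**2) = 26585/(7*((162 + 65) - 4*1)) = 26585/(7*(227 - 4)) = (26585/7)/223 = (26585/7)*(1/223) = 26585/1561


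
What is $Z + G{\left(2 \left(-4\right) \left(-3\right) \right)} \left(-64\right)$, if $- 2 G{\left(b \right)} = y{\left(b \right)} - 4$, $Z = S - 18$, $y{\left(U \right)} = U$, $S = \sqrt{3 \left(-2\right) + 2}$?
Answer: $622 + 2 i \approx 622.0 + 2.0 i$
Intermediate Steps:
$S = 2 i$ ($S = \sqrt{-6 + 2} = \sqrt{-4} = 2 i \approx 2.0 i$)
$Z = -18 + 2 i$ ($Z = 2 i - 18 = -18 + 2 i \approx -18.0 + 2.0 i$)
$G{\left(b \right)} = 2 - \frac{b}{2}$ ($G{\left(b \right)} = - \frac{b - 4}{2} = - \frac{-4 + b}{2} = 2 - \frac{b}{2}$)
$Z + G{\left(2 \left(-4\right) \left(-3\right) \right)} \left(-64\right) = \left(-18 + 2 i\right) + \left(2 - \frac{2 \left(-4\right) \left(-3\right)}{2}\right) \left(-64\right) = \left(-18 + 2 i\right) + \left(2 - \frac{\left(-8\right) \left(-3\right)}{2}\right) \left(-64\right) = \left(-18 + 2 i\right) + \left(2 - 12\right) \left(-64\right) = \left(-18 + 2 i\right) - -640 = \left(-18 + 2 i\right) + 640 = 622 + 2 i$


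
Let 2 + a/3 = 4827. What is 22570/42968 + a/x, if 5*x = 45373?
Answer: 2066938805/974793532 ≈ 2.1204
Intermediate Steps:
x = 45373/5 (x = (1/5)*45373 = 45373/5 ≈ 9074.6)
a = 14475 (a = -6 + 3*4827 = -6 + 14481 = 14475)
22570/42968 + a/x = 22570/42968 + 14475/(45373/5) = 22570*(1/42968) + 14475*(5/45373) = 11285/21484 + 72375/45373 = 2066938805/974793532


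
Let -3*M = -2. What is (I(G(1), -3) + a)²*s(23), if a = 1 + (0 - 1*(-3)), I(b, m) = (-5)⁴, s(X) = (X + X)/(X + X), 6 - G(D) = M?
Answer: 395641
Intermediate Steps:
M = ⅔ (M = -⅓*(-2) = ⅔ ≈ 0.66667)
G(D) = 16/3 (G(D) = 6 - 1*⅔ = 6 - ⅔ = 16/3)
s(X) = 1 (s(X) = (2*X)/((2*X)) = (2*X)*(1/(2*X)) = 1)
I(b, m) = 625
a = 4 (a = 1 + (0 + 3) = 1 + 3 = 4)
(I(G(1), -3) + a)²*s(23) = (625 + 4)²*1 = 629²*1 = 395641*1 = 395641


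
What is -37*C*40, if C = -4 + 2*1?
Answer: 2960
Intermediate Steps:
C = -2 (C = -4 + 2 = -2)
-37*C*40 = -37*(-2)*40 = 74*40 = 2960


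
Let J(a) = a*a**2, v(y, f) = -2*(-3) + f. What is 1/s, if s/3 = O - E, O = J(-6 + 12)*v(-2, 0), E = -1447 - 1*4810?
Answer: 1/22659 ≈ 4.4133e-5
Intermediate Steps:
v(y, f) = 6 + f
J(a) = a**3
E = -6257 (E = -1447 - 4810 = -6257)
O = 1296 (O = (-6 + 12)**3*(6 + 0) = 6**3*6 = 216*6 = 1296)
s = 22659 (s = 3*(1296 - 1*(-6257)) = 3*(1296 + 6257) = 3*7553 = 22659)
1/s = 1/22659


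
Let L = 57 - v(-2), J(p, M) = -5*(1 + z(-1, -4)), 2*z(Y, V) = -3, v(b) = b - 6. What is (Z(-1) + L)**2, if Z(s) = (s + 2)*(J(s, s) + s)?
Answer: 17689/4 ≈ 4422.3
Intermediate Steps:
v(b) = -6 + b
z(Y, V) = -3/2 (z(Y, V) = (1/2)*(-3) = -3/2)
J(p, M) = 5/2 (J(p, M) = -5*(1 - 3/2) = -5*(-1/2) = 5/2)
Z(s) = (2 + s)*(5/2 + s) (Z(s) = (s + 2)*(5/2 + s) = (2 + s)*(5/2 + s))
L = 65 (L = 57 - (-6 - 2) = 57 - 1*(-8) = 57 + 8 = 65)
(Z(-1) + L)**2 = ((5 + (-1)**2 + (9/2)*(-1)) + 65)**2 = ((5 + 1 - 9/2) + 65)**2 = (3/2 + 65)**2 = (133/2)**2 = 17689/4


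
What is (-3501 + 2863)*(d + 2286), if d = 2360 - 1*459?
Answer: -2671306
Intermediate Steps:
d = 1901 (d = 2360 - 459 = 1901)
(-3501 + 2863)*(d + 2286) = (-3501 + 2863)*(1901 + 2286) = -638*4187 = -2671306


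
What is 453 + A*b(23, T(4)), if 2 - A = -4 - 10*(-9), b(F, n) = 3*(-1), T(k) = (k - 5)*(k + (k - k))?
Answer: 705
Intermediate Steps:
T(k) = k*(-5 + k) (T(k) = (-5 + k)*(k + 0) = (-5 + k)*k = k*(-5 + k))
b(F, n) = -3
A = -84 (A = 2 - (-4 - 10*(-9)) = 2 - (-4 + 90) = 2 - 1*86 = 2 - 86 = -84)
453 + A*b(23, T(4)) = 453 - 84*(-3) = 453 + 252 = 705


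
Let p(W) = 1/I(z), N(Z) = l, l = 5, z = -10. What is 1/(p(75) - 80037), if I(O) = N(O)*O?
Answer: -50/4001851 ≈ -1.2494e-5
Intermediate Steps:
N(Z) = 5
I(O) = 5*O
p(W) = -1/50 (p(W) = 1/(5*(-10)) = 1/(-50) = -1/50)
1/(p(75) - 80037) = 1/(-1/50 - 80037) = 1/(-4001851/50) = -50/4001851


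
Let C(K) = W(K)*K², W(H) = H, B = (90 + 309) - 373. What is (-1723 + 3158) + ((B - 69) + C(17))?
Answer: 6305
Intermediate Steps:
B = 26 (B = 399 - 373 = 26)
C(K) = K³ (C(K) = K*K² = K³)
(-1723 + 3158) + ((B - 69) + C(17)) = (-1723 + 3158) + ((26 - 69) + 17³) = 1435 + (-43 + 4913) = 1435 + 4870 = 6305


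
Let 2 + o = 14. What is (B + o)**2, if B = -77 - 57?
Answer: 14884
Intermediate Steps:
o = 12 (o = -2 + 14 = 12)
B = -134
(B + o)**2 = (-134 + 12)**2 = (-122)**2 = 14884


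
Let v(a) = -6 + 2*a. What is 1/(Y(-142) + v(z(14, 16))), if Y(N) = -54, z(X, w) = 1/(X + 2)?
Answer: -8/479 ≈ -0.016701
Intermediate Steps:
z(X, w) = 1/(2 + X)
1/(Y(-142) + v(z(14, 16))) = 1/(-54 + (-6 + 2/(2 + 14))) = 1/(-54 + (-6 + 2/16)) = 1/(-54 + (-6 + 2*(1/16))) = 1/(-54 + (-6 + ⅛)) = 1/(-54 - 47/8) = 1/(-479/8) = -8/479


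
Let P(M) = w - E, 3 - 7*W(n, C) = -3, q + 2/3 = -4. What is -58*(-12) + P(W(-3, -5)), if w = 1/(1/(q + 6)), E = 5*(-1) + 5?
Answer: 2092/3 ≈ 697.33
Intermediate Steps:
q = -14/3 (q = -2/3 - 4 = -14/3 ≈ -4.6667)
W(n, C) = 6/7 (W(n, C) = 3/7 - 1/7*(-3) = 3/7 + 3/7 = 6/7)
E = 0 (E = -5 + 5 = 0)
w = 4/3 (w = 1/(1/(-14/3 + 6)) = 1/(1/(4/3)) = 1/(3/4) = 4/3 ≈ 1.3333)
P(M) = 4/3 (P(M) = 4/3 - 1*0 = 4/3 + 0 = 4/3)
-58*(-12) + P(W(-3, -5)) = -58*(-12) + 4/3 = 696 + 4/3 = 2092/3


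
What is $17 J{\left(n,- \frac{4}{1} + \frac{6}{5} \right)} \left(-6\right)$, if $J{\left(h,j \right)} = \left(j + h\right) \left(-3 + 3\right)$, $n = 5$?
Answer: $0$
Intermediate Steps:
$J{\left(h,j \right)} = 0$ ($J{\left(h,j \right)} = \left(h + j\right) 0 = 0$)
$17 J{\left(n,- \frac{4}{1} + \frac{6}{5} \right)} \left(-6\right) = 17 \cdot 0 \left(-6\right) = 0 \left(-6\right) = 0$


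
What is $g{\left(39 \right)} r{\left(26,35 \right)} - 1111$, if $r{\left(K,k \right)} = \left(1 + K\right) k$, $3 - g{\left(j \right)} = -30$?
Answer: $30074$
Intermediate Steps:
$g{\left(j \right)} = 33$ ($g{\left(j \right)} = 3 - -30 = 3 + 30 = 33$)
$r{\left(K,k \right)} = k \left(1 + K\right)$
$g{\left(39 \right)} r{\left(26,35 \right)} - 1111 = 33 \cdot 35 \left(1 + 26\right) - 1111 = 33 \cdot 35 \cdot 27 - 1111 = 33 \cdot 945 - 1111 = 31185 - 1111 = 30074$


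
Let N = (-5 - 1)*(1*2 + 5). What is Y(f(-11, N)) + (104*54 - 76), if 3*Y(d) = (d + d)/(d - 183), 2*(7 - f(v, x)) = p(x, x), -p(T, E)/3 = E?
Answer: 3972292/717 ≈ 5540.2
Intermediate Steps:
p(T, E) = -3*E
N = -42 (N = -6*(2 + 5) = -6*7 = -42)
f(v, x) = 7 + 3*x/2 (f(v, x) = 7 - (-3)*x/2 = 7 + 3*x/2)
Y(d) = 2*d/(3*(-183 + d)) (Y(d) = ((d + d)/(d - 183))/3 = ((2*d)/(-183 + d))/3 = (2*d/(-183 + d))/3 = 2*d/(3*(-183 + d)))
Y(f(-11, N)) + (104*54 - 76) = 2*(7 + (3/2)*(-42))/(3*(-183 + (7 + (3/2)*(-42)))) + (104*54 - 76) = 2*(7 - 63)/(3*(-183 + (7 - 63))) + (5616 - 76) = (2/3)*(-56)/(-183 - 56) + 5540 = (2/3)*(-56)/(-239) + 5540 = (2/3)*(-56)*(-1/239) + 5540 = 112/717 + 5540 = 3972292/717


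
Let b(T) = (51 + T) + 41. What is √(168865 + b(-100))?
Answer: √168857 ≈ 410.92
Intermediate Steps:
b(T) = 92 + T
√(168865 + b(-100)) = √(168865 + (92 - 100)) = √(168865 - 8) = √168857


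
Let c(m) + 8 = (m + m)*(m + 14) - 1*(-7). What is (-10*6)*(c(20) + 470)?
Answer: -109740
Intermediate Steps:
c(m) = -1 + 2*m*(14 + m) (c(m) = -8 + ((m + m)*(m + 14) - 1*(-7)) = -8 + ((2*m)*(14 + m) + 7) = -8 + (2*m*(14 + m) + 7) = -8 + (7 + 2*m*(14 + m)) = -1 + 2*m*(14 + m))
(-10*6)*(c(20) + 470) = (-10*6)*((-1 + 2*20**2 + 28*20) + 470) = -60*((-1 + 2*400 + 560) + 470) = -60*((-1 + 800 + 560) + 470) = -60*(1359 + 470) = -60*1829 = -109740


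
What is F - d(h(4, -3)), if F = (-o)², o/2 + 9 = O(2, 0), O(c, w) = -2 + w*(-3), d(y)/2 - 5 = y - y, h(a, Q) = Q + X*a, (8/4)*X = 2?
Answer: 474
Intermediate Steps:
X = 1 (X = (½)*2 = 1)
h(a, Q) = Q + a (h(a, Q) = Q + 1*a = Q + a)
d(y) = 10 (d(y) = 10 + 2*(y - y) = 10 + 2*0 = 10 + 0 = 10)
O(c, w) = -2 - 3*w
o = -22 (o = -18 + 2*(-2 - 3*0) = -18 + 2*(-2 + 0) = -18 + 2*(-2) = -18 - 4 = -22)
F = 484 (F = (-1*(-22))² = 22² = 484)
F - d(h(4, -3)) = 484 - 1*10 = 484 - 10 = 474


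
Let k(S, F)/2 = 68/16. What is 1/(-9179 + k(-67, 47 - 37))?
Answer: -2/18341 ≈ -0.00010905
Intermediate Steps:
k(S, F) = 17/2 (k(S, F) = 2*(68/16) = 2*(68*(1/16)) = 2*(17/4) = 17/2)
1/(-9179 + k(-67, 47 - 37)) = 1/(-9179 + 17/2) = 1/(-18341/2) = -2/18341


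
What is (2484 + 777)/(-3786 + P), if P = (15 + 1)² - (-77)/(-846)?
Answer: -2758806/2986457 ≈ -0.92377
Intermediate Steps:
P = 216499/846 (P = 16² - (-77)*(-1)/846 = 256 - 1*77/846 = 256 - 77/846 = 216499/846 ≈ 255.91)
(2484 + 777)/(-3786 + P) = (2484 + 777)/(-3786 + 216499/846) = 3261/(-2986457/846) = 3261*(-846/2986457) = -2758806/2986457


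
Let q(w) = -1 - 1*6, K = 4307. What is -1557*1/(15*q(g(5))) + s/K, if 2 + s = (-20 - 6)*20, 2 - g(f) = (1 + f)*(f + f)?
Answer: 2217063/150745 ≈ 14.707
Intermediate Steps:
g(f) = 2 - 2*f*(1 + f) (g(f) = 2 - (1 + f)*(f + f) = 2 - (1 + f)*2*f = 2 - 2*f*(1 + f))
s = -522 (s = -2 + (-20 - 6)*20 = -2 - 26*20 = -2 - 520 = -522)
q(w) = -7 (q(w) = -1 - 6 = -7)
-1557*1/(15*q(g(5))) + s/K = -1557/((-7*15)) - 522/4307 = -1557/(-105) - 522*1/4307 = -1557*(-1/105) - 522/4307 = 519/35 - 522/4307 = 2217063/150745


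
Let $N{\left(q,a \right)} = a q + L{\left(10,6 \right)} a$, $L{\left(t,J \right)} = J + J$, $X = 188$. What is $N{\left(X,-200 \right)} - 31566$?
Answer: $-71566$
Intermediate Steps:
$L{\left(t,J \right)} = 2 J$
$N{\left(q,a \right)} = 12 a + a q$ ($N{\left(q,a \right)} = a q + 2 \cdot 6 a = a q + 12 a = 12 a + a q$)
$N{\left(X,-200 \right)} - 31566 = - 200 \left(12 + 188\right) - 31566 = \left(-200\right) 200 - 31566 = -40000 - 31566 = -71566$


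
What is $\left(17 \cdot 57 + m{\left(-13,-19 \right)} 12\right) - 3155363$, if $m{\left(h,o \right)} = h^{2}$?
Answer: $-3152366$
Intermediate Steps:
$\left(17 \cdot 57 + m{\left(-13,-19 \right)} 12\right) - 3155363 = \left(17 \cdot 57 + \left(-13\right)^{2} \cdot 12\right) - 3155363 = \left(969 + 169 \cdot 12\right) - 3155363 = \left(969 + 2028\right) - 3155363 = 2997 - 3155363 = -3152366$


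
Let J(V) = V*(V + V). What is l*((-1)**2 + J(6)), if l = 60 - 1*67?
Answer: -511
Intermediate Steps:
l = -7 (l = 60 - 67 = -7)
J(V) = 2*V**2 (J(V) = V*(2*V) = 2*V**2)
l*((-1)**2 + J(6)) = -7*((-1)**2 + 2*6**2) = -7*(1 + 2*36) = -7*(1 + 72) = -7*73 = -511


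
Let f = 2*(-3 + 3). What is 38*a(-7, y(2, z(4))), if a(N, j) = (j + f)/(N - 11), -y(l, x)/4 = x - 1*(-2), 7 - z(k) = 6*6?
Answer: -228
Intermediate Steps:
f = 0 (f = 2*0 = 0)
z(k) = -29 (z(k) = 7 - 6*6 = 7 - 1*36 = 7 - 36 = -29)
y(l, x) = -8 - 4*x (y(l, x) = -4*(x - 1*(-2)) = -4*(x + 2) = -4*(2 + x) = -8 - 4*x)
a(N, j) = j/(-11 + N) (a(N, j) = (j + 0)/(N - 11) = j/(-11 + N))
38*a(-7, y(2, z(4))) = 38*((-8 - 4*(-29))/(-11 - 7)) = 38*((-8 + 116)/(-18)) = 38*(108*(-1/18)) = 38*(-6) = -228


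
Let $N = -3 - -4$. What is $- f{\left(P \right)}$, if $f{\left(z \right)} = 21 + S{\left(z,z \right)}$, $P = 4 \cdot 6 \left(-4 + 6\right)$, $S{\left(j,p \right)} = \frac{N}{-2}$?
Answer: $- \frac{41}{2} \approx -20.5$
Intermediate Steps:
$N = 1$ ($N = -3 + 4 = 1$)
$S{\left(j,p \right)} = - \frac{1}{2}$ ($S{\left(j,p \right)} = 1 \frac{1}{-2} = 1 \left(- \frac{1}{2}\right) = - \frac{1}{2}$)
$P = 48$ ($P = 24 \cdot 2 = 48$)
$f{\left(z \right)} = \frac{41}{2}$ ($f{\left(z \right)} = 21 - \frac{1}{2} = \frac{41}{2}$)
$- f{\left(P \right)} = \left(-1\right) \frac{41}{2} = - \frac{41}{2}$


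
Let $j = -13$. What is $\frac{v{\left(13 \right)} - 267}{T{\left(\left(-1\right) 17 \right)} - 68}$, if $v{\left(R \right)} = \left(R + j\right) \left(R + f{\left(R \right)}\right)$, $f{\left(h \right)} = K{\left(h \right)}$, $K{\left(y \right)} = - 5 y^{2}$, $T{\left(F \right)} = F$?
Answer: $\frac{267}{85} \approx 3.1412$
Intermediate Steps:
$f{\left(h \right)} = - 5 h^{2}$
$v{\left(R \right)} = \left(-13 + R\right) \left(R - 5 R^{2}\right)$ ($v{\left(R \right)} = \left(R - 13\right) \left(R - 5 R^{2}\right) = \left(-13 + R\right) \left(R - 5 R^{2}\right)$)
$\frac{v{\left(13 \right)} - 267}{T{\left(\left(-1\right) 17 \right)} - 68} = \frac{13 \left(-13 - 5 \cdot 13^{2} + 66 \cdot 13\right) - 267}{\left(-1\right) 17 - 68} = \frac{13 \left(-13 - 845 + 858\right) - 267}{-17 - 68} = \frac{13 \left(-13 - 845 + 858\right) - 267}{-85} = \left(13 \cdot 0 - 267\right) \left(- \frac{1}{85}\right) = \left(0 - 267\right) \left(- \frac{1}{85}\right) = \left(-267\right) \left(- \frac{1}{85}\right) = \frac{267}{85}$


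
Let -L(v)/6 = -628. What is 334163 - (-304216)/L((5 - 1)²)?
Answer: 157428800/471 ≈ 3.3424e+5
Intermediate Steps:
L(v) = 3768 (L(v) = -6*(-628) = 3768)
334163 - (-304216)/L((5 - 1)²) = 334163 - (-304216)/3768 = 334163 - 1*(-38027/471) = 334163 + 38027/471 = 157428800/471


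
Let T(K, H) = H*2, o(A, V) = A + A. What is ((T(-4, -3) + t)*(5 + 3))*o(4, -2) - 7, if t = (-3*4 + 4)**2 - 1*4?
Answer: 3449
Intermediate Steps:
o(A, V) = 2*A
t = 60 (t = (-12 + 4)**2 - 4 = (-8)**2 - 4 = 64 - 4 = 60)
T(K, H) = 2*H
((T(-4, -3) + t)*(5 + 3))*o(4, -2) - 7 = ((2*(-3) + 60)*(5 + 3))*(2*4) - 7 = ((-6 + 60)*8)*8 - 7 = (54*8)*8 - 7 = 432*8 - 7 = 3456 - 7 = 3449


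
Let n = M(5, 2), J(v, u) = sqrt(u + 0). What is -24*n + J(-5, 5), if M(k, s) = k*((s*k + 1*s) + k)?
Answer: -2040 + sqrt(5) ≈ -2037.8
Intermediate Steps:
J(v, u) = sqrt(u)
M(k, s) = k*(k + s + k*s) (M(k, s) = k*((k*s + s) + k) = k*((s + k*s) + k) = k*(k + s + k*s))
n = 85 (n = 5*(5 + 2 + 5*2) = 5*(5 + 2 + 10) = 5*17 = 85)
-24*n + J(-5, 5) = -24*85 + sqrt(5) = -2040 + sqrt(5)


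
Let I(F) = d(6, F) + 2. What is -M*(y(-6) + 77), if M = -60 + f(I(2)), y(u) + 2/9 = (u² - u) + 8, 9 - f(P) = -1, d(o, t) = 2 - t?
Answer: 57050/9 ≈ 6338.9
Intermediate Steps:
I(F) = 4 - F (I(F) = (2 - F) + 2 = 4 - F)
f(P) = 10 (f(P) = 9 - 1*(-1) = 9 + 1 = 10)
y(u) = 70/9 + u² - u (y(u) = -2/9 + ((u² - u) + 8) = -2/9 + (8 + u² - u) = 70/9 + u² - u)
M = -50 (M = -60 + 10 = -50)
-M*(y(-6) + 77) = -(-50)*((70/9 + (-6)² - 1*(-6)) + 77) = -(-50)*((70/9 + 36 + 6) + 77) = -(-50)*(448/9 + 77) = -(-50)*1141/9 = -1*(-57050/9) = 57050/9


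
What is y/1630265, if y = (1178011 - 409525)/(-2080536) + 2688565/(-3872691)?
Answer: -204042025873/312749767534026420 ≈ -6.5241e-7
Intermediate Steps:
y = -1428294181111/1342878840396 (y = 768486*(-1/2080536) + 2688565*(-1/3872691) = -128081/346756 - 2688565/3872691 = -1428294181111/1342878840396 ≈ -1.0636)
y/1630265 = -1428294181111/1342878840396/1630265 = -1428294181111/1342878840396*1/1630265 = -204042025873/312749767534026420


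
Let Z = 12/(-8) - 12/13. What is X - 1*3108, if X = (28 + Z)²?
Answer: -1658783/676 ≈ -2453.8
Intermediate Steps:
Z = -63/26 (Z = 12*(-⅛) - 12*1/13 = -3/2 - 12/13 = -63/26 ≈ -2.4231)
X = 442225/676 (X = (28 - 63/26)² = (665/26)² = 442225/676 ≈ 654.18)
X - 1*3108 = 442225/676 - 1*3108 = 442225/676 - 3108 = -1658783/676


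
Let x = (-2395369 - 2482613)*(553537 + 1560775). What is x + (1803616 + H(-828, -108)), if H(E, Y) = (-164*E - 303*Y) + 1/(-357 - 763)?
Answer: -11551202775002241/1120 ≈ -1.0314e+13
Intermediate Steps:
x = -10313575878384 (x = -4877982*2114312 = -10313575878384)
H(E, Y) = -1/1120 - 303*Y - 164*E (H(E, Y) = (-303*Y - 164*E) + 1/(-1120) = (-303*Y - 164*E) - 1/1120 = -1/1120 - 303*Y - 164*E)
x + (1803616 + H(-828, -108)) = -10313575878384 + (1803616 + (-1/1120 - 303*(-108) - 164*(-828))) = -10313575878384 + (1803616 + (-1/1120 + 32724 + 135792)) = -10313575878384 + (1803616 + 188737919/1120) = -10313575878384 + 2208787839/1120 = -11551202775002241/1120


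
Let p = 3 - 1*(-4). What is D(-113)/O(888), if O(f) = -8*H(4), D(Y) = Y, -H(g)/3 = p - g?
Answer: -113/72 ≈ -1.5694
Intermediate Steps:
p = 7 (p = 3 + 4 = 7)
H(g) = -21 + 3*g (H(g) = -3*(7 - g) = -21 + 3*g)
O(f) = 72 (O(f) = -8*(-21 + 3*4) = -8*(-21 + 12) = -8*(-9) = 72)
D(-113)/O(888) = -113/72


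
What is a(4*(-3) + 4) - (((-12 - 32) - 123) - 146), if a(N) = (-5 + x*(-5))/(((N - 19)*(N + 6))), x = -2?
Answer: 16907/54 ≈ 313.09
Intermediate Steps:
a(N) = 5/((-19 + N)*(6 + N)) (a(N) = (-5 - 2*(-5))/(((N - 19)*(N + 6))) = (-5 + 10)/(((-19 + N)*(6 + N))) = 5*(1/((-19 + N)*(6 + N))) = 5/((-19 + N)*(6 + N)))
a(4*(-3) + 4) - (((-12 - 32) - 123) - 146) = 5/(-114 + (4*(-3) + 4)² - 13*(4*(-3) + 4)) - (((-12 - 32) - 123) - 146) = 5/(-114 + (-12 + 4)² - 13*(-12 + 4)) - ((-44 - 123) - 146) = 5/(-114 + (-8)² - 13*(-8)) - (-167 - 146) = 5/(-114 + 64 + 104) - 1*(-313) = 5/54 + 313 = 16907/54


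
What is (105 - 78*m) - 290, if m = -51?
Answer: 3793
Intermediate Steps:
(105 - 78*m) - 290 = (105 - 78*(-51)) - 290 = (105 + 3978) - 290 = 4083 - 290 = 3793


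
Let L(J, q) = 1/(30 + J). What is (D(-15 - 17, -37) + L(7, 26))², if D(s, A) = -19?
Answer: 492804/1369 ≈ 359.97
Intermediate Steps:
(D(-15 - 17, -37) + L(7, 26))² = (-19 + 1/(30 + 7))² = (-19 + 1/37)² = (-702/37)² = 492804/1369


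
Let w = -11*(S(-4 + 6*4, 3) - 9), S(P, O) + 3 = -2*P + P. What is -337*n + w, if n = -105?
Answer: 35737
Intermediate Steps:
S(P, O) = -3 - P (S(P, O) = -3 + (-2*P + P) = -3 - P)
w = 352 (w = -11*((-3 - (-4 + 6*4)) - 9) = -11*((-3 - (-4 + 24)) - 9) = -11*((-3 - 1*20) - 9) = -11*((-3 - 20) - 9) = -11*(-23 - 9) = -11*(-32) = 352)
-337*n + w = -337*(-105) + 352 = 35385 + 352 = 35737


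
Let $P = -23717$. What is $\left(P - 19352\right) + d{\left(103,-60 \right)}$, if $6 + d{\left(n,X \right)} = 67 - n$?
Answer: $-43111$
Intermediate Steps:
$d{\left(n,X \right)} = 61 - n$ ($d{\left(n,X \right)} = -6 - \left(-67 + n\right) = 61 - n$)
$\left(P - 19352\right) + d{\left(103,-60 \right)} = \left(-23717 - 19352\right) + \left(61 - 103\right) = -43069 + \left(61 - 103\right) = -43069 - 42 = -43111$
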